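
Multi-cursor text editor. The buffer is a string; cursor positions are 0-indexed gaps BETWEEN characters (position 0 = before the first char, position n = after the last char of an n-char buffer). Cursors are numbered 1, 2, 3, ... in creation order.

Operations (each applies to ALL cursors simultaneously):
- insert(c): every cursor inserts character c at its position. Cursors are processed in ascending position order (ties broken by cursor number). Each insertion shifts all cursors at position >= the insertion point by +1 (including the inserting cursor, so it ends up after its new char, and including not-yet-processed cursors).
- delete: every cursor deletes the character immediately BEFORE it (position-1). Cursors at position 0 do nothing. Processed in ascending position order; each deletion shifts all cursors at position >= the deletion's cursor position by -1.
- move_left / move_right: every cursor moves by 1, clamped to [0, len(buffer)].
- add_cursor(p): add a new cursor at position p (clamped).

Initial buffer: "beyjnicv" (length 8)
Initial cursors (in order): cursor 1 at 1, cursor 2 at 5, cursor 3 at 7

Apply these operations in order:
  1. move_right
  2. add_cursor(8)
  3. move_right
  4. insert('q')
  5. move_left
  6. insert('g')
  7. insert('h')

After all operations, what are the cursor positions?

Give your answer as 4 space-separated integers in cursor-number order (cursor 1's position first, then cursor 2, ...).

Answer: 5 12 19 19

Derivation:
After op 1 (move_right): buffer="beyjnicv" (len 8), cursors c1@2 c2@6 c3@8, authorship ........
After op 2 (add_cursor(8)): buffer="beyjnicv" (len 8), cursors c1@2 c2@6 c3@8 c4@8, authorship ........
After op 3 (move_right): buffer="beyjnicv" (len 8), cursors c1@3 c2@7 c3@8 c4@8, authorship ........
After op 4 (insert('q')): buffer="beyqjnicqvqq" (len 12), cursors c1@4 c2@9 c3@12 c4@12, authorship ...1....2.34
After op 5 (move_left): buffer="beyqjnicqvqq" (len 12), cursors c1@3 c2@8 c3@11 c4@11, authorship ...1....2.34
After op 6 (insert('g')): buffer="beygqjnicgqvqggq" (len 16), cursors c1@4 c2@10 c3@15 c4@15, authorship ...11....22.3344
After op 7 (insert('h')): buffer="beyghqjnicghqvqgghhq" (len 20), cursors c1@5 c2@12 c3@19 c4@19, authorship ...111....222.334344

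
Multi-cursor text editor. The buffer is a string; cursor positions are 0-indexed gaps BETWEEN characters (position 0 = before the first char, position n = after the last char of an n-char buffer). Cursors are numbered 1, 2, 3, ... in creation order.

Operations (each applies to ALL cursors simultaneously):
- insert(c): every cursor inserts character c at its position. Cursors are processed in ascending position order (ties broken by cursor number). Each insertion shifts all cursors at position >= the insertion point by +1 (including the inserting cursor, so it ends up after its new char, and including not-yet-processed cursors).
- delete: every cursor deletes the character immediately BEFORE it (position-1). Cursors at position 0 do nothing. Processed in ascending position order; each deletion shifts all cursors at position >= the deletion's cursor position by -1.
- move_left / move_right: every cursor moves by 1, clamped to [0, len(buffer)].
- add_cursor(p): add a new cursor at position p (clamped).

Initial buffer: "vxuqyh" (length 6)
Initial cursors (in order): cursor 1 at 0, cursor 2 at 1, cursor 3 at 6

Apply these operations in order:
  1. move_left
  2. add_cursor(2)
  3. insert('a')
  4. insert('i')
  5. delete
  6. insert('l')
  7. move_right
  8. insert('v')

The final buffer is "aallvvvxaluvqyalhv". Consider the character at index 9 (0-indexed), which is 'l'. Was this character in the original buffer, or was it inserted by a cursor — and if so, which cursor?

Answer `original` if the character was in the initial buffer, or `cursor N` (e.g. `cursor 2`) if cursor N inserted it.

Answer: cursor 4

Derivation:
After op 1 (move_left): buffer="vxuqyh" (len 6), cursors c1@0 c2@0 c3@5, authorship ......
After op 2 (add_cursor(2)): buffer="vxuqyh" (len 6), cursors c1@0 c2@0 c4@2 c3@5, authorship ......
After op 3 (insert('a')): buffer="aavxauqyah" (len 10), cursors c1@2 c2@2 c4@5 c3@9, authorship 12..4...3.
After op 4 (insert('i')): buffer="aaiivxaiuqyaih" (len 14), cursors c1@4 c2@4 c4@8 c3@13, authorship 1212..44...33.
After op 5 (delete): buffer="aavxauqyah" (len 10), cursors c1@2 c2@2 c4@5 c3@9, authorship 12..4...3.
After op 6 (insert('l')): buffer="aallvxaluqyalh" (len 14), cursors c1@4 c2@4 c4@8 c3@13, authorship 1212..44...33.
After op 7 (move_right): buffer="aallvxaluqyalh" (len 14), cursors c1@5 c2@5 c4@9 c3@14, authorship 1212..44...33.
After op 8 (insert('v')): buffer="aallvvvxaluvqyalhv" (len 18), cursors c1@7 c2@7 c4@12 c3@18, authorship 1212.12.44.4..33.3
Authorship (.=original, N=cursor N): 1 2 1 2 . 1 2 . 4 4 . 4 . . 3 3 . 3
Index 9: author = 4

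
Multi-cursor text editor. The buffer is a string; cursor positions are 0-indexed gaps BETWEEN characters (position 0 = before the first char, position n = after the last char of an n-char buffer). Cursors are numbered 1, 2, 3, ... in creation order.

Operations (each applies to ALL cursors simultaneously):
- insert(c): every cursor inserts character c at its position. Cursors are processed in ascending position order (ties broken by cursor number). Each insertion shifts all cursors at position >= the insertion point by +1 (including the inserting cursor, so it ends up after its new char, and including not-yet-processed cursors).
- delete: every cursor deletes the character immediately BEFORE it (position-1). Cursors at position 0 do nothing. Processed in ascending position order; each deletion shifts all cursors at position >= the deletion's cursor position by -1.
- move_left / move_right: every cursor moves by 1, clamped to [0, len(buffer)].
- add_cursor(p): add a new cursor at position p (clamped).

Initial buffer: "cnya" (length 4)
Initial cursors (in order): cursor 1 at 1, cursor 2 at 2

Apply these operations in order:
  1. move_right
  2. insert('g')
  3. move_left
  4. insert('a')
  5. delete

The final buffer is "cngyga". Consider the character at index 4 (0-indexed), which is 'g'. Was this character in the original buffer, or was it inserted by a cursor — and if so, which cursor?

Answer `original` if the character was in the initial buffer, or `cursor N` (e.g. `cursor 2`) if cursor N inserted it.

Answer: cursor 2

Derivation:
After op 1 (move_right): buffer="cnya" (len 4), cursors c1@2 c2@3, authorship ....
After op 2 (insert('g')): buffer="cngyga" (len 6), cursors c1@3 c2@5, authorship ..1.2.
After op 3 (move_left): buffer="cngyga" (len 6), cursors c1@2 c2@4, authorship ..1.2.
After op 4 (insert('a')): buffer="cnagyaga" (len 8), cursors c1@3 c2@6, authorship ..11.22.
After op 5 (delete): buffer="cngyga" (len 6), cursors c1@2 c2@4, authorship ..1.2.
Authorship (.=original, N=cursor N): . . 1 . 2 .
Index 4: author = 2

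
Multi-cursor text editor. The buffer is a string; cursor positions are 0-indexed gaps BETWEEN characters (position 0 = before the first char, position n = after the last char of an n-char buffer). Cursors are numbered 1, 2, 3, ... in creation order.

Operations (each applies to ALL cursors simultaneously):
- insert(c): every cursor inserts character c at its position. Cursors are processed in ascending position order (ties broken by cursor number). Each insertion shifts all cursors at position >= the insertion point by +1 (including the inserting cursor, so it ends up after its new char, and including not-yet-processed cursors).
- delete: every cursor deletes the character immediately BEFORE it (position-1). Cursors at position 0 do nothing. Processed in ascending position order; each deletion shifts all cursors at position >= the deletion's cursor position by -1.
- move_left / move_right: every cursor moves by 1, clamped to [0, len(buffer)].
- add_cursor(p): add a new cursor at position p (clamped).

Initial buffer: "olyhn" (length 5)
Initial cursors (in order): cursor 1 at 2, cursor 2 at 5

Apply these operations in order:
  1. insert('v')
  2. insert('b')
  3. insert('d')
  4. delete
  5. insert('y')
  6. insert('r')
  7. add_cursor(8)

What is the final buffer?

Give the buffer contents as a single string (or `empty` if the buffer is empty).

Answer: olvbyryhnvbyr

Derivation:
After op 1 (insert('v')): buffer="olvyhnv" (len 7), cursors c1@3 c2@7, authorship ..1...2
After op 2 (insert('b')): buffer="olvbyhnvb" (len 9), cursors c1@4 c2@9, authorship ..11...22
After op 3 (insert('d')): buffer="olvbdyhnvbd" (len 11), cursors c1@5 c2@11, authorship ..111...222
After op 4 (delete): buffer="olvbyhnvb" (len 9), cursors c1@4 c2@9, authorship ..11...22
After op 5 (insert('y')): buffer="olvbyyhnvby" (len 11), cursors c1@5 c2@11, authorship ..111...222
After op 6 (insert('r')): buffer="olvbyryhnvbyr" (len 13), cursors c1@6 c2@13, authorship ..1111...2222
After op 7 (add_cursor(8)): buffer="olvbyryhnvbyr" (len 13), cursors c1@6 c3@8 c2@13, authorship ..1111...2222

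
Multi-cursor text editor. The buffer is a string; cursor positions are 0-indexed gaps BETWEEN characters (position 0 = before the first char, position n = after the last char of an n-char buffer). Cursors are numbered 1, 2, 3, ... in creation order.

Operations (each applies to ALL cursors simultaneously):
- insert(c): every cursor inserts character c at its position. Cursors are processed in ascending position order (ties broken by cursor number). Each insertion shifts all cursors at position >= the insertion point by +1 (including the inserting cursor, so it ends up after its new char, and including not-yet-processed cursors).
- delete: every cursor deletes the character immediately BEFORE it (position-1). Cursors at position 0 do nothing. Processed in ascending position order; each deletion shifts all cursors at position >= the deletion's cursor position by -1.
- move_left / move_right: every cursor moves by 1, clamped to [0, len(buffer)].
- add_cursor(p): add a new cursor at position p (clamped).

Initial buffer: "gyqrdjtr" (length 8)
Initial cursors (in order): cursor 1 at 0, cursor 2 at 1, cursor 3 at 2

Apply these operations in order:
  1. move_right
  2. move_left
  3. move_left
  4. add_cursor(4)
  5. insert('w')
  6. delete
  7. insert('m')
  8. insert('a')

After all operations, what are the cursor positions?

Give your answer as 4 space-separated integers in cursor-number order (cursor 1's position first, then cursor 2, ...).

Answer: 4 4 7 12

Derivation:
After op 1 (move_right): buffer="gyqrdjtr" (len 8), cursors c1@1 c2@2 c3@3, authorship ........
After op 2 (move_left): buffer="gyqrdjtr" (len 8), cursors c1@0 c2@1 c3@2, authorship ........
After op 3 (move_left): buffer="gyqrdjtr" (len 8), cursors c1@0 c2@0 c3@1, authorship ........
After op 4 (add_cursor(4)): buffer="gyqrdjtr" (len 8), cursors c1@0 c2@0 c3@1 c4@4, authorship ........
After op 5 (insert('w')): buffer="wwgwyqrwdjtr" (len 12), cursors c1@2 c2@2 c3@4 c4@8, authorship 12.3...4....
After op 6 (delete): buffer="gyqrdjtr" (len 8), cursors c1@0 c2@0 c3@1 c4@4, authorship ........
After op 7 (insert('m')): buffer="mmgmyqrmdjtr" (len 12), cursors c1@2 c2@2 c3@4 c4@8, authorship 12.3...4....
After op 8 (insert('a')): buffer="mmaagmayqrmadjtr" (len 16), cursors c1@4 c2@4 c3@7 c4@12, authorship 1212.33...44....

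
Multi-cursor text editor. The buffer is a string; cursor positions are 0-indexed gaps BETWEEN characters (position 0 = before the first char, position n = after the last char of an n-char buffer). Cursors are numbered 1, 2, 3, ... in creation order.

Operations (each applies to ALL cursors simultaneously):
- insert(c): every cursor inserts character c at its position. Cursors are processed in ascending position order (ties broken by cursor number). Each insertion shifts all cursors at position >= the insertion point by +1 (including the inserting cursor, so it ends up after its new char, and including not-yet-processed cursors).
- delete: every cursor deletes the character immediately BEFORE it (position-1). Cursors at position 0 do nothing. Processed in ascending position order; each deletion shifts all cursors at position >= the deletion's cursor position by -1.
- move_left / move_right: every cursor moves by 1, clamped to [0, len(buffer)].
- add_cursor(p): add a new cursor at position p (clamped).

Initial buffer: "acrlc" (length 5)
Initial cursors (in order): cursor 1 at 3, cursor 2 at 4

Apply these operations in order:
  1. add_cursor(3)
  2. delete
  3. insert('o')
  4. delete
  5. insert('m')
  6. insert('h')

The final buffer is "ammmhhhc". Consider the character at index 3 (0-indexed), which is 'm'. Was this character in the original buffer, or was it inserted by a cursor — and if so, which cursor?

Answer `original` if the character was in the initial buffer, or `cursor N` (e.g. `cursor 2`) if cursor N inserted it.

After op 1 (add_cursor(3)): buffer="acrlc" (len 5), cursors c1@3 c3@3 c2@4, authorship .....
After op 2 (delete): buffer="ac" (len 2), cursors c1@1 c2@1 c3@1, authorship ..
After op 3 (insert('o')): buffer="aoooc" (len 5), cursors c1@4 c2@4 c3@4, authorship .123.
After op 4 (delete): buffer="ac" (len 2), cursors c1@1 c2@1 c3@1, authorship ..
After op 5 (insert('m')): buffer="ammmc" (len 5), cursors c1@4 c2@4 c3@4, authorship .123.
After op 6 (insert('h')): buffer="ammmhhhc" (len 8), cursors c1@7 c2@7 c3@7, authorship .123123.
Authorship (.=original, N=cursor N): . 1 2 3 1 2 3 .
Index 3: author = 3

Answer: cursor 3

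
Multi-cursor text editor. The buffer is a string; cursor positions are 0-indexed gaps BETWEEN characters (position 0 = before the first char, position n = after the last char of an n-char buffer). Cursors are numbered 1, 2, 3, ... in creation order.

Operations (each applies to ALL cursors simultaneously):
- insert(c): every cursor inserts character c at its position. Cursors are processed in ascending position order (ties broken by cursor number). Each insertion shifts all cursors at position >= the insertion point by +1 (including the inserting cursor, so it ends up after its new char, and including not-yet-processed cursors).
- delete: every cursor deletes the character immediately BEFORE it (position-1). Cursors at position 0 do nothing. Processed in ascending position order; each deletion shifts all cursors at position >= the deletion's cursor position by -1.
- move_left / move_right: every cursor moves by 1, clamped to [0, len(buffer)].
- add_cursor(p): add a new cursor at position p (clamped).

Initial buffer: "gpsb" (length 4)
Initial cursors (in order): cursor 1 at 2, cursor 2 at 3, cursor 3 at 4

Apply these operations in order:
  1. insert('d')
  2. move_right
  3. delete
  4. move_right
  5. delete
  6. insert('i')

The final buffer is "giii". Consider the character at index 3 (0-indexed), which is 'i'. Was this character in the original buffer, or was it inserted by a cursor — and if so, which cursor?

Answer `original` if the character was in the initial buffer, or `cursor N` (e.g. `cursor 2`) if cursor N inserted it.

Answer: cursor 3

Derivation:
After op 1 (insert('d')): buffer="gpdsdbd" (len 7), cursors c1@3 c2@5 c3@7, authorship ..1.2.3
After op 2 (move_right): buffer="gpdsdbd" (len 7), cursors c1@4 c2@6 c3@7, authorship ..1.2.3
After op 3 (delete): buffer="gpdd" (len 4), cursors c1@3 c2@4 c3@4, authorship ..12
After op 4 (move_right): buffer="gpdd" (len 4), cursors c1@4 c2@4 c3@4, authorship ..12
After op 5 (delete): buffer="g" (len 1), cursors c1@1 c2@1 c3@1, authorship .
After op 6 (insert('i')): buffer="giii" (len 4), cursors c1@4 c2@4 c3@4, authorship .123
Authorship (.=original, N=cursor N): . 1 2 3
Index 3: author = 3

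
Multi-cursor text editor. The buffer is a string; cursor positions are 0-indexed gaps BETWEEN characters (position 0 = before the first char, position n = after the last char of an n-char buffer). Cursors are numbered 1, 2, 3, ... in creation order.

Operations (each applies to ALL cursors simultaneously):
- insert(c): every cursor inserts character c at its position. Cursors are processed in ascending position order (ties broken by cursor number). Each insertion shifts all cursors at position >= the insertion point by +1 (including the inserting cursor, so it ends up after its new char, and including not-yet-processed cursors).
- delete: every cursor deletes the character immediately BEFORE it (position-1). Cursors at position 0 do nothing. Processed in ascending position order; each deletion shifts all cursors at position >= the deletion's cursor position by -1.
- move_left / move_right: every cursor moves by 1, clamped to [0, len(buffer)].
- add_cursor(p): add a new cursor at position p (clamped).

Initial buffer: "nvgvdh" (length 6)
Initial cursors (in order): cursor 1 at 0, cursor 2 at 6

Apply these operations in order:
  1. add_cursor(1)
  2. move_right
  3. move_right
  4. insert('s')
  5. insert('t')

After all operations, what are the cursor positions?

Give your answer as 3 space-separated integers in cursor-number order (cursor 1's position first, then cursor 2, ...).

Answer: 4 12 7

Derivation:
After op 1 (add_cursor(1)): buffer="nvgvdh" (len 6), cursors c1@0 c3@1 c2@6, authorship ......
After op 2 (move_right): buffer="nvgvdh" (len 6), cursors c1@1 c3@2 c2@6, authorship ......
After op 3 (move_right): buffer="nvgvdh" (len 6), cursors c1@2 c3@3 c2@6, authorship ......
After op 4 (insert('s')): buffer="nvsgsvdhs" (len 9), cursors c1@3 c3@5 c2@9, authorship ..1.3...2
After op 5 (insert('t')): buffer="nvstgstvdhst" (len 12), cursors c1@4 c3@7 c2@12, authorship ..11.33...22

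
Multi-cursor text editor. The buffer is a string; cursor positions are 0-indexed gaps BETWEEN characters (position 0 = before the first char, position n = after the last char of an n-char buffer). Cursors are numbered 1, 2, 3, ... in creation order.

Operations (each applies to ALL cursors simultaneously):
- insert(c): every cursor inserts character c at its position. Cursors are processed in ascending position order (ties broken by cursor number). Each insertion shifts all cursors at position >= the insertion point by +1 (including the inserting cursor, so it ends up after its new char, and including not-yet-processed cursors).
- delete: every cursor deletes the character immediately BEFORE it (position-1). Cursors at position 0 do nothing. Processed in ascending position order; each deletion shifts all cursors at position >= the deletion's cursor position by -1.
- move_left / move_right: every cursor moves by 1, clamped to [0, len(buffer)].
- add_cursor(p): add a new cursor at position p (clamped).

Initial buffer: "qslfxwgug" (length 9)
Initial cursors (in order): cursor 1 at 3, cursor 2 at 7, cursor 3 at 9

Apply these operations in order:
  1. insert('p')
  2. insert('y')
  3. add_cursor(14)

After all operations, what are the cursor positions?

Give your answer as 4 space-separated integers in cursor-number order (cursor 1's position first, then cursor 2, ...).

Answer: 5 11 15 14

Derivation:
After op 1 (insert('p')): buffer="qslpfxwgpugp" (len 12), cursors c1@4 c2@9 c3@12, authorship ...1....2..3
After op 2 (insert('y')): buffer="qslpyfxwgpyugpy" (len 15), cursors c1@5 c2@11 c3@15, authorship ...11....22..33
After op 3 (add_cursor(14)): buffer="qslpyfxwgpyugpy" (len 15), cursors c1@5 c2@11 c4@14 c3@15, authorship ...11....22..33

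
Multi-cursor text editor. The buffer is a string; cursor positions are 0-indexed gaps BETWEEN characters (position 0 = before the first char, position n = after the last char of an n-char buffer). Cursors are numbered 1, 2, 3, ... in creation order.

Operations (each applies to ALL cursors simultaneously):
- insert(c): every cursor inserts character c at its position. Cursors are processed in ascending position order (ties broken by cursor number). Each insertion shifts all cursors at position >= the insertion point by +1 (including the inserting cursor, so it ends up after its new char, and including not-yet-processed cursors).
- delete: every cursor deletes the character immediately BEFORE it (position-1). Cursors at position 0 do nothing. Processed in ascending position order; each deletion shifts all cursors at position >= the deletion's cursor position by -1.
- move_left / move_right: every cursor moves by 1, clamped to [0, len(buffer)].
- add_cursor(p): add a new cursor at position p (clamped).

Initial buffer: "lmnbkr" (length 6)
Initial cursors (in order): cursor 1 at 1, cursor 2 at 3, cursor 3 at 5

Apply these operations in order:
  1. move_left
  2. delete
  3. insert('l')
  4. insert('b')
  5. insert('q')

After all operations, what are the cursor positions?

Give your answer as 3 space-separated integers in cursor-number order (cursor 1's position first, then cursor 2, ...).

Answer: 3 7 11

Derivation:
After op 1 (move_left): buffer="lmnbkr" (len 6), cursors c1@0 c2@2 c3@4, authorship ......
After op 2 (delete): buffer="lnkr" (len 4), cursors c1@0 c2@1 c3@2, authorship ....
After op 3 (insert('l')): buffer="lllnlkr" (len 7), cursors c1@1 c2@3 c3@5, authorship 1.2.3..
After op 4 (insert('b')): buffer="lbllbnlbkr" (len 10), cursors c1@2 c2@5 c3@8, authorship 11.22.33..
After op 5 (insert('q')): buffer="lbqllbqnlbqkr" (len 13), cursors c1@3 c2@7 c3@11, authorship 111.222.333..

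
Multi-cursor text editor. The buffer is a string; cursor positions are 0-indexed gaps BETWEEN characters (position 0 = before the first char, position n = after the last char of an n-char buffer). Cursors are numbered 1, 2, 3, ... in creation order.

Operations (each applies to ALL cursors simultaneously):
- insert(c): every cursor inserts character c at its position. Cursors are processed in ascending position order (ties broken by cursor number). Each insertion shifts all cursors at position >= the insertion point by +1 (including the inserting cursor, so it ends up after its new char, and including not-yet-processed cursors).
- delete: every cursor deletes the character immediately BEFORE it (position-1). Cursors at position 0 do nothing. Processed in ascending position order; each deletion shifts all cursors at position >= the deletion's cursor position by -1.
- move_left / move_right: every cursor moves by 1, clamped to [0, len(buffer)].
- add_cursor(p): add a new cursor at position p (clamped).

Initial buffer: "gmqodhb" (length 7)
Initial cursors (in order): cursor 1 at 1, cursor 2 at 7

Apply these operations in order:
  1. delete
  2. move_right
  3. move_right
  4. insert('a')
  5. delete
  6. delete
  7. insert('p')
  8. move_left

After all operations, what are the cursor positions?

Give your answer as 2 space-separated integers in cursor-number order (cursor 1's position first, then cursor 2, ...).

Answer: 1 4

Derivation:
After op 1 (delete): buffer="mqodh" (len 5), cursors c1@0 c2@5, authorship .....
After op 2 (move_right): buffer="mqodh" (len 5), cursors c1@1 c2@5, authorship .....
After op 3 (move_right): buffer="mqodh" (len 5), cursors c1@2 c2@5, authorship .....
After op 4 (insert('a')): buffer="mqaodha" (len 7), cursors c1@3 c2@7, authorship ..1...2
After op 5 (delete): buffer="mqodh" (len 5), cursors c1@2 c2@5, authorship .....
After op 6 (delete): buffer="mod" (len 3), cursors c1@1 c2@3, authorship ...
After op 7 (insert('p')): buffer="mpodp" (len 5), cursors c1@2 c2@5, authorship .1..2
After op 8 (move_left): buffer="mpodp" (len 5), cursors c1@1 c2@4, authorship .1..2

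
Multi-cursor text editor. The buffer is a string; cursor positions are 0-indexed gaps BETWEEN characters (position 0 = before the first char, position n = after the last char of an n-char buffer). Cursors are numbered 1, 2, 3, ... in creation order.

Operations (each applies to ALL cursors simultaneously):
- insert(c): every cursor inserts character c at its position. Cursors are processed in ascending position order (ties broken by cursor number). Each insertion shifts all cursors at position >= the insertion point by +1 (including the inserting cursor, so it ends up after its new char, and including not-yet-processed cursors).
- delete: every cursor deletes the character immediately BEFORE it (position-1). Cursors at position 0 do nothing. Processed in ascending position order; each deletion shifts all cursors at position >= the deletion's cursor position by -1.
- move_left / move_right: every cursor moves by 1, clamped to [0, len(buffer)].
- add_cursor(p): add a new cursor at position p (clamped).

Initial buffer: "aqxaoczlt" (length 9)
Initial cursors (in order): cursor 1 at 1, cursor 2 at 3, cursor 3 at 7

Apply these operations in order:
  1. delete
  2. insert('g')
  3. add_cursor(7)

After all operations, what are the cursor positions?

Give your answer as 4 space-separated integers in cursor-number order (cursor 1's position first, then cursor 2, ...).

Answer: 1 3 7 7

Derivation:
After op 1 (delete): buffer="qaoclt" (len 6), cursors c1@0 c2@1 c3@4, authorship ......
After op 2 (insert('g')): buffer="gqgaocglt" (len 9), cursors c1@1 c2@3 c3@7, authorship 1.2...3..
After op 3 (add_cursor(7)): buffer="gqgaocglt" (len 9), cursors c1@1 c2@3 c3@7 c4@7, authorship 1.2...3..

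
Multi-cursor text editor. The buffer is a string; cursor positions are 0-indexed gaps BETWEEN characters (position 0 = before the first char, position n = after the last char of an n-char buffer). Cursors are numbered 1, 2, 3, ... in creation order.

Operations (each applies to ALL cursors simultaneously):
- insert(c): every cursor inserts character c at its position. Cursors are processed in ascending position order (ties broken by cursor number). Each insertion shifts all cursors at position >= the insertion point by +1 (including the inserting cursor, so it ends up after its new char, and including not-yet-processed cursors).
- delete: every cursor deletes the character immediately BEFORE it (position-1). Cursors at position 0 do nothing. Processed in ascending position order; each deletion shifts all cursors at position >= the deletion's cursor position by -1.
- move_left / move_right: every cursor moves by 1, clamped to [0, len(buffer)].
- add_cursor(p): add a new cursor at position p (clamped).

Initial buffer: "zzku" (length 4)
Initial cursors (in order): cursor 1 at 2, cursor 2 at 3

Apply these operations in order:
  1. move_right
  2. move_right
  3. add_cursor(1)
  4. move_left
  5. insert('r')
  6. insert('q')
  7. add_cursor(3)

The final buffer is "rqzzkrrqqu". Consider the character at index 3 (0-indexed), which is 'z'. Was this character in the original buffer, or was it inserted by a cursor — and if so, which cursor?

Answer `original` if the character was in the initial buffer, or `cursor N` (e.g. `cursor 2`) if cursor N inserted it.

Answer: original

Derivation:
After op 1 (move_right): buffer="zzku" (len 4), cursors c1@3 c2@4, authorship ....
After op 2 (move_right): buffer="zzku" (len 4), cursors c1@4 c2@4, authorship ....
After op 3 (add_cursor(1)): buffer="zzku" (len 4), cursors c3@1 c1@4 c2@4, authorship ....
After op 4 (move_left): buffer="zzku" (len 4), cursors c3@0 c1@3 c2@3, authorship ....
After op 5 (insert('r')): buffer="rzzkrru" (len 7), cursors c3@1 c1@6 c2@6, authorship 3...12.
After op 6 (insert('q')): buffer="rqzzkrrqqu" (len 10), cursors c3@2 c1@9 c2@9, authorship 33...1212.
After op 7 (add_cursor(3)): buffer="rqzzkrrqqu" (len 10), cursors c3@2 c4@3 c1@9 c2@9, authorship 33...1212.
Authorship (.=original, N=cursor N): 3 3 . . . 1 2 1 2 .
Index 3: author = original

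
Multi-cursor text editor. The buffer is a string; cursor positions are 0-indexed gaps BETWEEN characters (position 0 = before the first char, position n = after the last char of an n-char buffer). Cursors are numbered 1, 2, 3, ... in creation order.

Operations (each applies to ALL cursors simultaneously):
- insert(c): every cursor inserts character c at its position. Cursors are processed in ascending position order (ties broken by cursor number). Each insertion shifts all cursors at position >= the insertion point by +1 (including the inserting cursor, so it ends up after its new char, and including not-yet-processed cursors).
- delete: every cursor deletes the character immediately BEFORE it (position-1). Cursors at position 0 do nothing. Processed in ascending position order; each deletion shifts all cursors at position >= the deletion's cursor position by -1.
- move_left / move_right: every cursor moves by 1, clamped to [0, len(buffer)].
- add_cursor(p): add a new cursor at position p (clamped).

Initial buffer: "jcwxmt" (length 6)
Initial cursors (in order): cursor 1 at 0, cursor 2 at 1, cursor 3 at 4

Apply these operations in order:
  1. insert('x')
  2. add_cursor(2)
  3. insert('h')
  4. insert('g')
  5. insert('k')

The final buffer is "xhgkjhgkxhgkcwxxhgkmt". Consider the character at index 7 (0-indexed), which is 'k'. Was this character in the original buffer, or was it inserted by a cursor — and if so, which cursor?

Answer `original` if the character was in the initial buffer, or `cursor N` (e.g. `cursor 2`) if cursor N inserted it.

Answer: cursor 4

Derivation:
After op 1 (insert('x')): buffer="xjxcwxxmt" (len 9), cursors c1@1 c2@3 c3@7, authorship 1.2...3..
After op 2 (add_cursor(2)): buffer="xjxcwxxmt" (len 9), cursors c1@1 c4@2 c2@3 c3@7, authorship 1.2...3..
After op 3 (insert('h')): buffer="xhjhxhcwxxhmt" (len 13), cursors c1@2 c4@4 c2@6 c3@11, authorship 11.422...33..
After op 4 (insert('g')): buffer="xhgjhgxhgcwxxhgmt" (len 17), cursors c1@3 c4@6 c2@9 c3@15, authorship 111.44222...333..
After op 5 (insert('k')): buffer="xhgkjhgkxhgkcwxxhgkmt" (len 21), cursors c1@4 c4@8 c2@12 c3@19, authorship 1111.4442222...3333..
Authorship (.=original, N=cursor N): 1 1 1 1 . 4 4 4 2 2 2 2 . . . 3 3 3 3 . .
Index 7: author = 4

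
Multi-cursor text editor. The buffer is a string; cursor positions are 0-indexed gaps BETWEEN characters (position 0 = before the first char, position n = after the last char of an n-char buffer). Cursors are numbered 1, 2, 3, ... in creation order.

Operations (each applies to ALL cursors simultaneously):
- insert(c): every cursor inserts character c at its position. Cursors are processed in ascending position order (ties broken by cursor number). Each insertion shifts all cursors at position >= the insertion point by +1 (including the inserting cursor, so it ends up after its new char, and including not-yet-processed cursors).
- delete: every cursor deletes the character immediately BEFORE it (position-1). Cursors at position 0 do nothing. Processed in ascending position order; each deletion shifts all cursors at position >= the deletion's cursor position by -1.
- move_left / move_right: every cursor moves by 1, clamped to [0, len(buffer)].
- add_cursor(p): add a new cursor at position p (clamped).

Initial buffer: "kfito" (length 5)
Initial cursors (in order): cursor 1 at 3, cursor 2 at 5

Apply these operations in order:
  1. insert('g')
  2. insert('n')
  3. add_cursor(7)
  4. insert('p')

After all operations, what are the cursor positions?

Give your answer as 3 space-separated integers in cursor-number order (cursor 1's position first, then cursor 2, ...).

After op 1 (insert('g')): buffer="kfigtog" (len 7), cursors c1@4 c2@7, authorship ...1..2
After op 2 (insert('n')): buffer="kfigntogn" (len 9), cursors c1@5 c2@9, authorship ...11..22
After op 3 (add_cursor(7)): buffer="kfigntogn" (len 9), cursors c1@5 c3@7 c2@9, authorship ...11..22
After op 4 (insert('p')): buffer="kfignptopgnp" (len 12), cursors c1@6 c3@9 c2@12, authorship ...111..3222

Answer: 6 12 9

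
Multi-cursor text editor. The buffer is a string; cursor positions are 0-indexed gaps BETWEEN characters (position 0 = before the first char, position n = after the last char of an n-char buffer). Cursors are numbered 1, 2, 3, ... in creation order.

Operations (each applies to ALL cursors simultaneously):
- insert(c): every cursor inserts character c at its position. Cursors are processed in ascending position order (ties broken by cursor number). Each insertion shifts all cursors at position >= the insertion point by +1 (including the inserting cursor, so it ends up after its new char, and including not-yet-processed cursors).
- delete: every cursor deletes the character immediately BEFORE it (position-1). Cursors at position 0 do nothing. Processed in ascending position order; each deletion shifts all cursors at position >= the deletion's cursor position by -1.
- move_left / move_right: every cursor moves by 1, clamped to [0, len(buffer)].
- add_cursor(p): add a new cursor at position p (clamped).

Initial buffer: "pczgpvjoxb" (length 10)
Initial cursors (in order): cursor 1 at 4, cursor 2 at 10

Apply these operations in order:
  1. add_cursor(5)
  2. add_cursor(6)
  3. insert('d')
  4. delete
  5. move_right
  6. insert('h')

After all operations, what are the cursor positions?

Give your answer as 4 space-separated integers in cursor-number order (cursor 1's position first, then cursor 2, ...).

After op 1 (add_cursor(5)): buffer="pczgpvjoxb" (len 10), cursors c1@4 c3@5 c2@10, authorship ..........
After op 2 (add_cursor(6)): buffer="pczgpvjoxb" (len 10), cursors c1@4 c3@5 c4@6 c2@10, authorship ..........
After op 3 (insert('d')): buffer="pczgdpdvdjoxbd" (len 14), cursors c1@5 c3@7 c4@9 c2@14, authorship ....1.3.4....2
After op 4 (delete): buffer="pczgpvjoxb" (len 10), cursors c1@4 c3@5 c4@6 c2@10, authorship ..........
After op 5 (move_right): buffer="pczgpvjoxb" (len 10), cursors c1@5 c3@6 c4@7 c2@10, authorship ..........
After op 6 (insert('h')): buffer="pczgphvhjhoxbh" (len 14), cursors c1@6 c3@8 c4@10 c2@14, authorship .....1.3.4...2

Answer: 6 14 8 10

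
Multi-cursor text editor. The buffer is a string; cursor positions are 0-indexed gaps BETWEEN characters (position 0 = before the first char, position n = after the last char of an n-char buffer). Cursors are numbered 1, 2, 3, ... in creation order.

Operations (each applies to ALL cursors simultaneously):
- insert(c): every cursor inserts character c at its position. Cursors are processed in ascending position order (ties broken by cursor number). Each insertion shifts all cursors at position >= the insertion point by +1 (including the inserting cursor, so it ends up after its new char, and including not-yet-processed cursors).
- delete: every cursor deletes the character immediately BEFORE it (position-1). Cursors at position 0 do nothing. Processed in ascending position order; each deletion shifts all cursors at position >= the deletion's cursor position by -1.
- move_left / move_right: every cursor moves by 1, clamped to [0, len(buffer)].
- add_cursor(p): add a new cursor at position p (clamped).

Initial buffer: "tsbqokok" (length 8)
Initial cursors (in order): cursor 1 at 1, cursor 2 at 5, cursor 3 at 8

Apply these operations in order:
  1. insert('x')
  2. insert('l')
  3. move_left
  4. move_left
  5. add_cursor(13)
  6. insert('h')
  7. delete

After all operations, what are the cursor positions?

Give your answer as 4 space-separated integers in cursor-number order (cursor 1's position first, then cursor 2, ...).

After op 1 (insert('x')): buffer="txsbqoxkokx" (len 11), cursors c1@2 c2@7 c3@11, authorship .1....2...3
After op 2 (insert('l')): buffer="txlsbqoxlkokxl" (len 14), cursors c1@3 c2@9 c3@14, authorship .11....22...33
After op 3 (move_left): buffer="txlsbqoxlkokxl" (len 14), cursors c1@2 c2@8 c3@13, authorship .11....22...33
After op 4 (move_left): buffer="txlsbqoxlkokxl" (len 14), cursors c1@1 c2@7 c3@12, authorship .11....22...33
After op 5 (add_cursor(13)): buffer="txlsbqoxlkokxl" (len 14), cursors c1@1 c2@7 c3@12 c4@13, authorship .11....22...33
After op 6 (insert('h')): buffer="thxlsbqohxlkokhxhl" (len 18), cursors c1@2 c2@9 c3@15 c4@17, authorship .111....222...3343
After op 7 (delete): buffer="txlsbqoxlkokxl" (len 14), cursors c1@1 c2@7 c3@12 c4@13, authorship .11....22...33

Answer: 1 7 12 13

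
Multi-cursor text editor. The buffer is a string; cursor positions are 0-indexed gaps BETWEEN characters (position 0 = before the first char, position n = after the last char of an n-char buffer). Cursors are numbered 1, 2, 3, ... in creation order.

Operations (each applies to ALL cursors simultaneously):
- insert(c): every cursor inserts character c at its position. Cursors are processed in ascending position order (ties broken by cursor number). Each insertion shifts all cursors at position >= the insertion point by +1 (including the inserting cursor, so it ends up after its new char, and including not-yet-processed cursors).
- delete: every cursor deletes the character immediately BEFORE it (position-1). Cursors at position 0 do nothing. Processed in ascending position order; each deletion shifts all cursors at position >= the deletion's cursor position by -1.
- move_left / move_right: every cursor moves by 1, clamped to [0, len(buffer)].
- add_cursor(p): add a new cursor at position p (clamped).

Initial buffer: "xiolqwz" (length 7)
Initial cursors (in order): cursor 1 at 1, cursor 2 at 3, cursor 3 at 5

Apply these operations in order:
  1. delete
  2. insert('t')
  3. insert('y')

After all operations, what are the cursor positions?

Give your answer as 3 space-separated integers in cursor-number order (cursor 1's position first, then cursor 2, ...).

After op 1 (delete): buffer="ilwz" (len 4), cursors c1@0 c2@1 c3@2, authorship ....
After op 2 (insert('t')): buffer="titltwz" (len 7), cursors c1@1 c2@3 c3@5, authorship 1.2.3..
After op 3 (insert('y')): buffer="tyityltywz" (len 10), cursors c1@2 c2@5 c3@8, authorship 11.22.33..

Answer: 2 5 8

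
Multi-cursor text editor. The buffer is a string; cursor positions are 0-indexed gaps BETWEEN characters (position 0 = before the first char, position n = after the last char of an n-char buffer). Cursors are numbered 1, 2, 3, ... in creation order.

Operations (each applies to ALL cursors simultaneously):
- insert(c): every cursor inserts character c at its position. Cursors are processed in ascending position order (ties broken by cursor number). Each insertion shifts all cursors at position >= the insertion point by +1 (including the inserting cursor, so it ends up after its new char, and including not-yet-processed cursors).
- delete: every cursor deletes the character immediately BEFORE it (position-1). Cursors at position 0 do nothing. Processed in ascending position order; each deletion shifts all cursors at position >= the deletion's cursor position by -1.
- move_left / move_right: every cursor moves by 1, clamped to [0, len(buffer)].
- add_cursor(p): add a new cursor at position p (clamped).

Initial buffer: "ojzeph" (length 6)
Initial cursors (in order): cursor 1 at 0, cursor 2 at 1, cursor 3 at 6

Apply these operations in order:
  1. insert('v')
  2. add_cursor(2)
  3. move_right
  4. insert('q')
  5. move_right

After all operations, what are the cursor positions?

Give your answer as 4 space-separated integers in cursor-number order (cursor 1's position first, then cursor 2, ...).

After op 1 (insert('v')): buffer="vovjzephv" (len 9), cursors c1@1 c2@3 c3@9, authorship 1.2.....3
After op 2 (add_cursor(2)): buffer="vovjzephv" (len 9), cursors c1@1 c4@2 c2@3 c3@9, authorship 1.2.....3
After op 3 (move_right): buffer="vovjzephv" (len 9), cursors c1@2 c4@3 c2@4 c3@9, authorship 1.2.....3
After op 4 (insert('q')): buffer="voqvqjqzephvq" (len 13), cursors c1@3 c4@5 c2@7 c3@13, authorship 1.124.2....33
After op 5 (move_right): buffer="voqvqjqzephvq" (len 13), cursors c1@4 c4@6 c2@8 c3@13, authorship 1.124.2....33

Answer: 4 8 13 6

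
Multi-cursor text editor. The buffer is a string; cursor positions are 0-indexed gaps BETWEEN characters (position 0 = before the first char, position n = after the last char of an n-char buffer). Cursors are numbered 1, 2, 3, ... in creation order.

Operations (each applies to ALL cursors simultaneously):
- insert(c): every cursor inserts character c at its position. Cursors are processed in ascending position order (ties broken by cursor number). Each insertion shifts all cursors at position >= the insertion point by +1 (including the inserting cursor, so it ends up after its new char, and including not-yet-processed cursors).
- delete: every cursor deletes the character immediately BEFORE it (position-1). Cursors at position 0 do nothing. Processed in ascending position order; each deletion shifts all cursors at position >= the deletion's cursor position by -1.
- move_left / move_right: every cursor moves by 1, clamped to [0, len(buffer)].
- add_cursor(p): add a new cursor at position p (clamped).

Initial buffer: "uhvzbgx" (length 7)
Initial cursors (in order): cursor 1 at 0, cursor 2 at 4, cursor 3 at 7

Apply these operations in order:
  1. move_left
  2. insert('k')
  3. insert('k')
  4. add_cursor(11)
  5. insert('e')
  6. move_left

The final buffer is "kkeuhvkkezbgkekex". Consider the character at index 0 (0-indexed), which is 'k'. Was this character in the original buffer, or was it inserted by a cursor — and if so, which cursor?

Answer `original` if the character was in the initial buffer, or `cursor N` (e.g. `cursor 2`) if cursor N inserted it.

Answer: cursor 1

Derivation:
After op 1 (move_left): buffer="uhvzbgx" (len 7), cursors c1@0 c2@3 c3@6, authorship .......
After op 2 (insert('k')): buffer="kuhvkzbgkx" (len 10), cursors c1@1 c2@5 c3@9, authorship 1...2...3.
After op 3 (insert('k')): buffer="kkuhvkkzbgkkx" (len 13), cursors c1@2 c2@7 c3@12, authorship 11...22...33.
After op 4 (add_cursor(11)): buffer="kkuhvkkzbgkkx" (len 13), cursors c1@2 c2@7 c4@11 c3@12, authorship 11...22...33.
After op 5 (insert('e')): buffer="kkeuhvkkezbgkekex" (len 17), cursors c1@3 c2@9 c4@14 c3@16, authorship 111...222...3433.
After op 6 (move_left): buffer="kkeuhvkkezbgkekex" (len 17), cursors c1@2 c2@8 c4@13 c3@15, authorship 111...222...3433.
Authorship (.=original, N=cursor N): 1 1 1 . . . 2 2 2 . . . 3 4 3 3 .
Index 0: author = 1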